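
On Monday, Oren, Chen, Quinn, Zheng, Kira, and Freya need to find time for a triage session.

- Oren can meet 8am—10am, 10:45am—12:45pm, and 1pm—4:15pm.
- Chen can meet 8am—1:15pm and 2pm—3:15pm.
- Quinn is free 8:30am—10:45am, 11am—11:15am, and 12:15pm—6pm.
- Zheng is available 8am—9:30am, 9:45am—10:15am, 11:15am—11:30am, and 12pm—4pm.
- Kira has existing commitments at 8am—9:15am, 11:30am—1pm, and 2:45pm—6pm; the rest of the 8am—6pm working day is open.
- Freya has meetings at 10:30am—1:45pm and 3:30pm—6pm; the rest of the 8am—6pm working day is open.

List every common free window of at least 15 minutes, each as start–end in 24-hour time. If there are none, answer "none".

Kira free within 08:00–18:00: 09:15–11:30, 13:00–14:45.
Freya free within 08:00–18:00: 08:00–10:30, 13:45–15:30.
Oren ∩ Chen: 08:00–10:00, 10:45–12:45, 13:00–13:15, 14:00–15:15.
Oren ∩ Chen ∩ Quinn: 08:30–10:00, 11:00–11:15, 12:15–12:45, 13:00–13:15, 14:00–15:15.
Oren ∩ Chen ∩ Quinn ∩ Zheng: 08:30–09:30, 09:45–10:00, 12:15–12:45, 13:00–13:15, 14:00–15:15.
Oren ∩ Chen ∩ Quinn ∩ Zheng ∩ Kira: 09:15–09:30, 09:45–10:00, 13:00–13:15, 14:00–14:45.
Oren ∩ Chen ∩ Quinn ∩ Zheng ∩ Kira ∩ Freya: 09:15–09:30, 09:45–10:00, 14:00–14:45.
Windows ≥ 15 min: 09:15–09:30, 09:45–10:00, 14:00–14:45.

09:15–09:30, 09:45–10:00, 14:00–14:45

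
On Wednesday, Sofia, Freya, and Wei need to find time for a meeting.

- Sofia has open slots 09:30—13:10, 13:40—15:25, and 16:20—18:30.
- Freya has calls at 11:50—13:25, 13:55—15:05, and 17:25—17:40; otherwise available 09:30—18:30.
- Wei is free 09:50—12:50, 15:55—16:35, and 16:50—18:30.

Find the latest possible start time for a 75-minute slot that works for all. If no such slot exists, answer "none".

Freya free within 09:30–18:30: 09:30–11:50, 13:25–13:55, 15:05–17:25, 17:40–18:30.
Sofia ∩ Freya: 09:30–11:50, 13:40–13:55, 15:05–15:25, 16:20–17:25, 17:40–18:30.
Sofia ∩ Freya ∩ Wei: 09:50–11:50, 16:20–16:35, 16:50–17:25, 17:40–18:30.
Windows ≥ 75 min: 09:50–11:50.
Latest start in the last window 09:50–11:50 is 11:50 − 75 min = 10:35.

10:35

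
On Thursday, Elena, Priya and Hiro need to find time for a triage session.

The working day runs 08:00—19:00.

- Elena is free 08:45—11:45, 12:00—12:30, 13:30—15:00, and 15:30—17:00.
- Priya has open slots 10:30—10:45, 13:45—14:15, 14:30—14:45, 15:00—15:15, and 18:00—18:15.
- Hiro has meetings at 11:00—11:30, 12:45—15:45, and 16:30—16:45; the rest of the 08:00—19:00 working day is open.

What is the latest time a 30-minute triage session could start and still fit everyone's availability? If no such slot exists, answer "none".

none

Hiro free within 08:00–19:00: 08:00–11:00, 11:30–12:45, 15:45–16:30, 16:45–19:00.
Elena ∩ Priya: 10:30–10:45, 13:45–14:15, 14:30–14:45.
Elena ∩ Priya ∩ Hiro: 10:30–10:45.
Windows ≥ 30 min: (none).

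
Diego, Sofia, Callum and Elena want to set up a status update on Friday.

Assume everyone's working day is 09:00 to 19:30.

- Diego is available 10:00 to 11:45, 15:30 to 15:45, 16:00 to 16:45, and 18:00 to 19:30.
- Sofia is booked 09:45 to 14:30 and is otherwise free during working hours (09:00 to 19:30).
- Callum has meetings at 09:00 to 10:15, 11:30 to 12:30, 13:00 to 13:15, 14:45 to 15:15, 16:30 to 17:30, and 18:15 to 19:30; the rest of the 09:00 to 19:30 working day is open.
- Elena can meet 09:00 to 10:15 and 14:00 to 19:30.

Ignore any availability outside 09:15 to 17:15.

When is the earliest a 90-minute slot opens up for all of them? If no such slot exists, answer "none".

none

Sofia free within 09:00–19:30: 09:00–09:45, 14:30–19:30.
Callum free within 09:00–19:30: 10:15–11:30, 12:30–13:00, 13:15–14:45, 15:15–16:30, 17:30–18:15.
Diego ∩ Sofia: 15:30–15:45, 16:00–16:45, 18:00–19:30.
Diego ∩ Sofia ∩ Callum: 15:30–15:45, 16:00–16:30, 18:00–18:15.
Diego ∩ Sofia ∩ Callum ∩ Elena: 15:30–15:45, 16:00–16:30, 18:00–18:15.
Restricted to 09:15–17:15: 15:30–15:45, 16:00–16:30.
Windows ≥ 90 min: (none).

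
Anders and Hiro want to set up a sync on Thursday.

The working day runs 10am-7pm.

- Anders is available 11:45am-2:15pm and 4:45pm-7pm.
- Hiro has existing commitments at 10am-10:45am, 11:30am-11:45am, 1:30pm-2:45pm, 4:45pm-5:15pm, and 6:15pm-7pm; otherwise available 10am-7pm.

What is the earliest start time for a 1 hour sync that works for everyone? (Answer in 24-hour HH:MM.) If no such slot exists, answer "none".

Hiro free within 10:00–19:00: 10:45–11:30, 11:45–13:30, 14:45–16:45, 17:15–18:15.
Anders ∩ Hiro: 11:45–13:30, 17:15–18:15.
Windows ≥ 60 min: 11:45–13:30, 17:15–18:15.
Earliest such window starts at 11:45.

11:45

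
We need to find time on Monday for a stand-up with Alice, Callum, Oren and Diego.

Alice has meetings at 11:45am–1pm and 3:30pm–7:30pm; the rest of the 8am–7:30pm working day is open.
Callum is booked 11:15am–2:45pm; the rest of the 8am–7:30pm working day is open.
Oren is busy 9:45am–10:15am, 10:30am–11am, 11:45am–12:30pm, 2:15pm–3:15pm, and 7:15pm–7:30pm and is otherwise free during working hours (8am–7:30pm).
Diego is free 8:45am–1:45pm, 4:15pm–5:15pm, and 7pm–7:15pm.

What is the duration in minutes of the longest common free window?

60 minutes

Alice free within 08:00–19:30: 08:00–11:45, 13:00–15:30.
Callum free within 08:00–19:30: 08:00–11:15, 14:45–19:30.
Oren free within 08:00–19:30: 08:00–09:45, 10:15–10:30, 11:00–11:45, 12:30–14:15, 15:15–19:15.
Alice ∩ Callum: 08:00–11:15, 14:45–15:30.
Alice ∩ Callum ∩ Oren: 08:00–09:45, 10:15–10:30, 11:00–11:15, 15:15–15:30.
Alice ∩ Callum ∩ Oren ∩ Diego: 08:45–09:45, 10:15–10:30, 11:00–11:15.
Common window lengths: 60, 15, 15 min; longest is 60.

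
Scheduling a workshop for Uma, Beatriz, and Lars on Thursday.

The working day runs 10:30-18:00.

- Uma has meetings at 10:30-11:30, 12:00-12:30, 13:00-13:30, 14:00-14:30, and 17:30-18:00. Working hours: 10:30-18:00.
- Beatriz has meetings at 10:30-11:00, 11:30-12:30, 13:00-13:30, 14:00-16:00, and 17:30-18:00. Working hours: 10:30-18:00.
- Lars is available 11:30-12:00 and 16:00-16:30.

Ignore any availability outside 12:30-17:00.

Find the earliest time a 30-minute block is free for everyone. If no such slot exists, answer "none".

Uma free within 10:30–18:00: 11:30–12:00, 12:30–13:00, 13:30–14:00, 14:30–17:30.
Beatriz free within 10:30–18:00: 11:00–11:30, 12:30–13:00, 13:30–14:00, 16:00–17:30.
Uma ∩ Beatriz: 12:30–13:00, 13:30–14:00, 16:00–17:30.
Uma ∩ Beatriz ∩ Lars: 16:00–16:30.
Restricted to 12:30–17:00: 16:00–16:30.
Windows ≥ 30 min: 16:00–16:30.
Earliest such window starts at 16:00.

16:00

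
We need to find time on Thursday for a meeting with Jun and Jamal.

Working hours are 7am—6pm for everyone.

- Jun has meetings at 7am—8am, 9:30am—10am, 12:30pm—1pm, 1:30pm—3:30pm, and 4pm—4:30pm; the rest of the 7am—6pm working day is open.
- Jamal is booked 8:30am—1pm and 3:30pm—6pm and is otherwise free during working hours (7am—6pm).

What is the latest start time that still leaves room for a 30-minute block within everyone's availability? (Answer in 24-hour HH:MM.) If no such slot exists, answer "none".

Jun free within 07:00–18:00: 08:00–09:30, 10:00–12:30, 13:00–13:30, 15:30–16:00, 16:30–18:00.
Jamal free within 07:00–18:00: 07:00–08:30, 13:00–15:30.
Jun ∩ Jamal: 08:00–08:30, 13:00–13:30.
Windows ≥ 30 min: 08:00–08:30, 13:00–13:30.
Latest start in the last window 13:00–13:30 is 13:30 − 30 min = 13:00.

13:00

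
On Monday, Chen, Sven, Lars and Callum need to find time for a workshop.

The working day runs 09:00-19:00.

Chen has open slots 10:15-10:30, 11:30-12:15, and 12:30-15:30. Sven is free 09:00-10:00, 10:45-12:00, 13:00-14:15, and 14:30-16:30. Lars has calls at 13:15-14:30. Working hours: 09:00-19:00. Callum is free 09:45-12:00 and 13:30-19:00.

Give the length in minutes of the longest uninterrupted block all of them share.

Lars free within 09:00–19:00: 09:00–13:15, 14:30–19:00.
Chen ∩ Sven: 11:30–12:00, 13:00–14:15, 14:30–15:30.
Chen ∩ Sven ∩ Lars: 11:30–12:00, 13:00–13:15, 14:30–15:30.
Chen ∩ Sven ∩ Lars ∩ Callum: 11:30–12:00, 14:30–15:30.
Common window lengths: 30, 60 min; longest is 60.

60 minutes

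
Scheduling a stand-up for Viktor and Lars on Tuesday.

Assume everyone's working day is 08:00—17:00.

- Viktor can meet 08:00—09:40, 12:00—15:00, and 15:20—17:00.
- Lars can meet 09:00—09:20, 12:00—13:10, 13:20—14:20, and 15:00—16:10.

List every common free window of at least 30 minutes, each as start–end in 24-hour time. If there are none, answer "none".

12:00–13:10, 13:20–14:20, 15:20–16:10

Viktor ∩ Lars: 09:00–09:20, 12:00–13:10, 13:20–14:20, 15:20–16:10.
Windows ≥ 30 min: 12:00–13:10, 13:20–14:20, 15:20–16:10.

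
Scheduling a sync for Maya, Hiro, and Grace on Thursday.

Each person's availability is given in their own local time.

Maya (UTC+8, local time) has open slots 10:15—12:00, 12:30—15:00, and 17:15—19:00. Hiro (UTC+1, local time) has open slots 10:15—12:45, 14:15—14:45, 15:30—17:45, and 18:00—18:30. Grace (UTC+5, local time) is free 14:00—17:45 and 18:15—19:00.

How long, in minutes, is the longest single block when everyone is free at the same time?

Maya → UTC: 02:15–04:00, 04:30–07:00, 09:15–11:00.
Hiro → UTC: 09:15–11:45, 13:15–13:45, 14:30–16:45, 17:00–17:30.
Grace → UTC: 09:00–12:45, 13:15–14:00.
Maya ∩ Hiro: 09:15–11:00.
Maya ∩ Hiro ∩ Grace: 09:15–11:00.
Single common window of 105 minutes.

105 minutes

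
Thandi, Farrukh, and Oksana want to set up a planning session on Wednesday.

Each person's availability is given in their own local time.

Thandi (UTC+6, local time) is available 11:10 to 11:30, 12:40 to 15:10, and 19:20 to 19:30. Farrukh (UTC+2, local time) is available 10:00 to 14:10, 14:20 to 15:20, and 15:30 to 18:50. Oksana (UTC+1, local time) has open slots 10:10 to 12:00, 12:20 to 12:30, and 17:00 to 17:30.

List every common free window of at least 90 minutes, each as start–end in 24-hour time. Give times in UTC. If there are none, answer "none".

none

Thandi → UTC: 05:10–05:30, 06:40–09:10, 13:20–13:30.
Farrukh → UTC: 08:00–12:10, 12:20–13:20, 13:30–16:50.
Oksana → UTC: 09:10–11:00, 11:20–11:30, 16:00–16:30.
Thandi ∩ Farrukh: 08:00–09:10.
Thandi ∩ Farrukh ∩ Oksana: (none).
Windows ≥ 90 min: (none).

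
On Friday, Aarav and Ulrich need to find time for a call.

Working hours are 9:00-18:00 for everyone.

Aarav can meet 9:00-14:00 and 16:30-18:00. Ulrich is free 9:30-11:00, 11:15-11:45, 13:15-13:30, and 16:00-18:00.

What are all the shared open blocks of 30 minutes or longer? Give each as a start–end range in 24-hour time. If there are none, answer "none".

09:30–11:00, 11:15–11:45, 16:30–18:00

Aarav ∩ Ulrich: 09:30–11:00, 11:15–11:45, 13:15–13:30, 16:30–18:00.
Windows ≥ 30 min: 09:30–11:00, 11:15–11:45, 16:30–18:00.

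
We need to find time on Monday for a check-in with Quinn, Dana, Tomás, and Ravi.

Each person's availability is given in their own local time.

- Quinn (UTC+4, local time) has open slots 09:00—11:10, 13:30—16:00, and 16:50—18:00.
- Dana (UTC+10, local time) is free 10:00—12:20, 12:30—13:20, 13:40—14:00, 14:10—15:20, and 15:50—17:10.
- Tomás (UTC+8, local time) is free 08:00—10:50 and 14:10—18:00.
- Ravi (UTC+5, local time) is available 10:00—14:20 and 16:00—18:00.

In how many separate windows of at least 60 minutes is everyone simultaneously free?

Quinn → UTC: 05:00–07:10, 09:30–12:00, 12:50–14:00.
Dana → UTC: 00:00–02:20, 02:30–03:20, 03:40–04:00, 04:10–05:20, 05:50–07:10.
Tomás → UTC: 00:00–02:50, 06:10–10:00.
Ravi → UTC: 05:00–09:20, 11:00–13:00.
Quinn ∩ Dana: 05:00–05:20, 05:50–07:10.
Quinn ∩ Dana ∩ Tomás: 06:10–07:10.
Quinn ∩ Dana ∩ Tomás ∩ Ravi: 06:10–07:10.
Windows ≥ 60 min: 06:10–07:10.
That's 1 window.

1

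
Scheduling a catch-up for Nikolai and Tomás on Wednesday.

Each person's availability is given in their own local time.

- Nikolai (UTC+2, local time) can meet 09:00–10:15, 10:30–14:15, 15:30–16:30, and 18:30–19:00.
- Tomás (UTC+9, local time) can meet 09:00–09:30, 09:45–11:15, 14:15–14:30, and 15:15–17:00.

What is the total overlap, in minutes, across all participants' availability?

Nikolai → UTC: 07:00–08:15, 08:30–12:15, 13:30–14:30, 16:30–17:00.
Tomás → UTC: 00:00–00:30, 00:45–02:15, 05:15–05:30, 06:15–08:00.
Nikolai ∩ Tomás: 07:00–08:00.
Total common minutes: 60.

60 minutes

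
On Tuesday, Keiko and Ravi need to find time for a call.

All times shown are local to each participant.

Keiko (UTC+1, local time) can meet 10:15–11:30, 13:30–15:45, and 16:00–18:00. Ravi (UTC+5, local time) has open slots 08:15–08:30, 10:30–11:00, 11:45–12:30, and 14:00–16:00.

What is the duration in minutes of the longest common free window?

75 minutes

Keiko → UTC: 09:15–10:30, 12:30–14:45, 15:00–17:00.
Ravi → UTC: 03:15–03:30, 05:30–06:00, 06:45–07:30, 09:00–11:00.
Keiko ∩ Ravi: 09:15–10:30.
Single common window of 75 minutes.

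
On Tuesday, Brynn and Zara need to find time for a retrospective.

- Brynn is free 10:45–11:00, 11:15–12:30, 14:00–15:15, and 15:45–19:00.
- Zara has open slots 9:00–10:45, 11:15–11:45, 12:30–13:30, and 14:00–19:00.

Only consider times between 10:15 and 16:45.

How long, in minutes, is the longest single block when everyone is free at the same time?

75 minutes

Brynn ∩ Zara: 11:15–11:45, 14:00–15:15, 15:45–19:00.
Restricted to 10:15–16:45: 11:15–11:45, 14:00–15:15, 15:45–16:45.
Common window lengths: 30, 75, 60 min; longest is 75.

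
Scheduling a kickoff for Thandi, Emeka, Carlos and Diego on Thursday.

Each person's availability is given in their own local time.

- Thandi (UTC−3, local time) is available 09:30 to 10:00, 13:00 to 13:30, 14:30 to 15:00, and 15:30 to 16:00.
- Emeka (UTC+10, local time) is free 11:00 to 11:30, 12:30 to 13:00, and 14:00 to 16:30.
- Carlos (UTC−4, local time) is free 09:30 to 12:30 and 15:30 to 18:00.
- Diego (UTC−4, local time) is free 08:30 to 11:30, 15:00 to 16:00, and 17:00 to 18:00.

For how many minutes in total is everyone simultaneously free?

Thandi → UTC: 12:30–13:00, 16:00–16:30, 17:30–18:00, 18:30–19:00.
Emeka → UTC: 01:00–01:30, 02:30–03:00, 04:00–06:30.
Carlos → UTC: 13:30–16:30, 19:30–22:00.
Diego → UTC: 12:30–15:30, 19:00–20:00, 21:00–22:00.
Thandi ∩ Emeka: (none).
Thandi ∩ Emeka ∩ Carlos: (none).
Thandi ∩ Emeka ∩ Carlos ∩ Diego: (none).
Total common minutes: 0.

0 minutes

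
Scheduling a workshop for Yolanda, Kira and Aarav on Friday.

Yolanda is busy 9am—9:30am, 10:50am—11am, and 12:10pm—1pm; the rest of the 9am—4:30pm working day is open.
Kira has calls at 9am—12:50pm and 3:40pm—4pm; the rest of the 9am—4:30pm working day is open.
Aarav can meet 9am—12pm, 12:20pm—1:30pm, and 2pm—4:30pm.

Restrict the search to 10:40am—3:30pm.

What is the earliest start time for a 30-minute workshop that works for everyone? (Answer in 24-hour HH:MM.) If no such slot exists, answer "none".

13:00

Yolanda free within 09:00–16:30: 09:30–10:50, 11:00–12:10, 13:00–16:30.
Kira free within 09:00–16:30: 12:50–15:40, 16:00–16:30.
Yolanda ∩ Kira: 13:00–15:40, 16:00–16:30.
Yolanda ∩ Kira ∩ Aarav: 13:00–13:30, 14:00–15:40, 16:00–16:30.
Restricted to 10:40–15:30: 13:00–13:30, 14:00–15:30.
Windows ≥ 30 min: 13:00–13:30, 14:00–15:30.
Earliest such window starts at 13:00.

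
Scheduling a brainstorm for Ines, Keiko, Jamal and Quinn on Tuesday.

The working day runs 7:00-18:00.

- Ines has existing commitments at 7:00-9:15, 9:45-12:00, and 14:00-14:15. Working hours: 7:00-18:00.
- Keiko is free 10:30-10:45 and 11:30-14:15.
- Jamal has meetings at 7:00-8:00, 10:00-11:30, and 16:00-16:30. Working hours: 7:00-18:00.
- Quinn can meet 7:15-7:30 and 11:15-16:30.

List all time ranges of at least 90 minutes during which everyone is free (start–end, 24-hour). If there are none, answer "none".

12:00–14:00

Ines free within 07:00–18:00: 09:15–09:45, 12:00–14:00, 14:15–18:00.
Jamal free within 07:00–18:00: 08:00–10:00, 11:30–16:00, 16:30–18:00.
Ines ∩ Keiko: 12:00–14:00.
Ines ∩ Keiko ∩ Jamal: 12:00–14:00.
Ines ∩ Keiko ∩ Jamal ∩ Quinn: 12:00–14:00.
Windows ≥ 90 min: 12:00–14:00.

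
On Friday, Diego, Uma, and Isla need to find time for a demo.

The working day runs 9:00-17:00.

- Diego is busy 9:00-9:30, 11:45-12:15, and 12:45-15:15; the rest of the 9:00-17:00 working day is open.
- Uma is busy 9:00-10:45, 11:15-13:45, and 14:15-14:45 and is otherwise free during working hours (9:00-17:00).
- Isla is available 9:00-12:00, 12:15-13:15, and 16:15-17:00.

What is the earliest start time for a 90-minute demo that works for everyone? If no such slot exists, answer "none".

Diego free within 09:00–17:00: 09:30–11:45, 12:15–12:45, 15:15–17:00.
Uma free within 09:00–17:00: 10:45–11:15, 13:45–14:15, 14:45–17:00.
Diego ∩ Uma: 10:45–11:15, 15:15–17:00.
Diego ∩ Uma ∩ Isla: 10:45–11:15, 16:15–17:00.
Windows ≥ 90 min: (none).

none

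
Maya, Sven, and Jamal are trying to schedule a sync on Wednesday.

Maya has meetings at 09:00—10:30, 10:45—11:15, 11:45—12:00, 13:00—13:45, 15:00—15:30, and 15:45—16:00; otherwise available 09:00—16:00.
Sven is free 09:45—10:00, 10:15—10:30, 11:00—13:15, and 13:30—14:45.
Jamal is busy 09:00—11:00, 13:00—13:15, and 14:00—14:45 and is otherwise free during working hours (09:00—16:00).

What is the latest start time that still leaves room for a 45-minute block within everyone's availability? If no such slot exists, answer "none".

12:15

Maya free within 09:00–16:00: 10:30–10:45, 11:15–11:45, 12:00–13:00, 13:45–15:00, 15:30–15:45.
Jamal free within 09:00–16:00: 11:00–13:00, 13:15–14:00, 14:45–16:00.
Maya ∩ Sven: 11:15–11:45, 12:00–13:00, 13:45–14:45.
Maya ∩ Sven ∩ Jamal: 11:15–11:45, 12:00–13:00, 13:45–14:00.
Windows ≥ 45 min: 12:00–13:00.
Latest start in the last window 12:00–13:00 is 13:00 − 45 min = 12:15.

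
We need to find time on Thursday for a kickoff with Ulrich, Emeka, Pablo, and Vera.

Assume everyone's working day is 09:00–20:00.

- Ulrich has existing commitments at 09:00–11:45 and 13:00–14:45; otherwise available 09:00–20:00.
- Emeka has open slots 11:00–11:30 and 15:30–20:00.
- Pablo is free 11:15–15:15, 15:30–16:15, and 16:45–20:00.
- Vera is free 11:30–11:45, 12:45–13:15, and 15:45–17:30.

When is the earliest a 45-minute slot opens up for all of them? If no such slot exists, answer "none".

Ulrich free within 09:00–20:00: 11:45–13:00, 14:45–20:00.
Ulrich ∩ Emeka: 15:30–20:00.
Ulrich ∩ Emeka ∩ Pablo: 15:30–16:15, 16:45–20:00.
Ulrich ∩ Emeka ∩ Pablo ∩ Vera: 15:45–16:15, 16:45–17:30.
Windows ≥ 45 min: 16:45–17:30.
Earliest such window starts at 16:45.

16:45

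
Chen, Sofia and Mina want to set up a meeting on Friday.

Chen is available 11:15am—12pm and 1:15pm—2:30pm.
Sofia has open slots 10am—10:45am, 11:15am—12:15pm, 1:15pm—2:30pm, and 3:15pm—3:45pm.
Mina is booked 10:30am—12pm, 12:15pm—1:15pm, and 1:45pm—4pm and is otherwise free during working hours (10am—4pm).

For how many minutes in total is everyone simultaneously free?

30 minutes

Mina free within 10:00–16:00: 10:00–10:30, 12:00–12:15, 13:15–13:45.
Chen ∩ Sofia: 11:15–12:00, 13:15–14:30.
Chen ∩ Sofia ∩ Mina: 13:15–13:45.
Total common minutes: 30.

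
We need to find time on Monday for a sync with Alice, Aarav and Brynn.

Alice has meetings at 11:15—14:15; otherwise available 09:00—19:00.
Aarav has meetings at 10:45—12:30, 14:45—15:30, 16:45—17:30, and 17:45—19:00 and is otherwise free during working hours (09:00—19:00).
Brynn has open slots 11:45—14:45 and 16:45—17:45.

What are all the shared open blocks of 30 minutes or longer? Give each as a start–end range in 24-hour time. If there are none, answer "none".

Alice free within 09:00–19:00: 09:00–11:15, 14:15–19:00.
Aarav free within 09:00–19:00: 09:00–10:45, 12:30–14:45, 15:30–16:45, 17:30–17:45.
Alice ∩ Aarav: 09:00–10:45, 14:15–14:45, 15:30–16:45, 17:30–17:45.
Alice ∩ Aarav ∩ Brynn: 14:15–14:45, 17:30–17:45.
Windows ≥ 30 min: 14:15–14:45.

14:15–14:45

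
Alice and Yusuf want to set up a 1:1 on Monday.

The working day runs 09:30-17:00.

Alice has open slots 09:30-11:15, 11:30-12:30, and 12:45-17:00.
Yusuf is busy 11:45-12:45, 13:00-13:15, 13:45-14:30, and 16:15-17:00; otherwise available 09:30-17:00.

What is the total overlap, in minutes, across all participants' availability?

Yusuf free within 09:30–17:00: 09:30–11:45, 12:45–13:00, 13:15–13:45, 14:30–16:15.
Alice ∩ Yusuf: 09:30–11:15, 11:30–11:45, 12:45–13:00, 13:15–13:45, 14:30–16:15.
Total common minutes: 105 + 15 + 15 + 30 + 105 = 270.

270 minutes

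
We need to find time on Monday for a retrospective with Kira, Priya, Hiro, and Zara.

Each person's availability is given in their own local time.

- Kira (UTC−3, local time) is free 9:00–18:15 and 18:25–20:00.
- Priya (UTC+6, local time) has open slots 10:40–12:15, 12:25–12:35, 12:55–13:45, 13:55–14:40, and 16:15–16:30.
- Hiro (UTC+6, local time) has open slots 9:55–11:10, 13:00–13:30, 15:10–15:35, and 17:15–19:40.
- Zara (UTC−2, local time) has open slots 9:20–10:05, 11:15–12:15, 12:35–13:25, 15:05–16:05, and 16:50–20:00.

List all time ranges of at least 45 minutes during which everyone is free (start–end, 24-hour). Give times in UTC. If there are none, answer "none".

Kira → UTC: 12:00–21:15, 21:25–23:00.
Priya → UTC: 04:40–06:15, 06:25–06:35, 06:55–07:45, 07:55–08:40, 10:15–10:30.
Hiro → UTC: 03:55–05:10, 07:00–07:30, 09:10–09:35, 11:15–13:40.
Zara → UTC: 11:20–12:05, 13:15–14:15, 14:35–15:25, 17:05–18:05, 18:50–22:00.
Kira ∩ Priya: (none).
Kira ∩ Priya ∩ Hiro: (none).
Kira ∩ Priya ∩ Hiro ∩ Zara: (none).
Windows ≥ 45 min: (none).

none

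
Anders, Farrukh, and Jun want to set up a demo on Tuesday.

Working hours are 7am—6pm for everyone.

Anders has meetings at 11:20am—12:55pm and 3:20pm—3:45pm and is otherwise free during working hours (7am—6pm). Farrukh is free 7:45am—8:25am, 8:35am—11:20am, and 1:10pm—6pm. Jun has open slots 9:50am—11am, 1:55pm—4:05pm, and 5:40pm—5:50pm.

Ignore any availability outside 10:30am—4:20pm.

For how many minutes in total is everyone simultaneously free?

135 minutes

Anders free within 07:00–18:00: 07:00–11:20, 12:55–15:20, 15:45–18:00.
Anders ∩ Farrukh: 07:45–08:25, 08:35–11:20, 13:10–15:20, 15:45–18:00.
Anders ∩ Farrukh ∩ Jun: 09:50–11:00, 13:55–15:20, 15:45–16:05, 17:40–17:50.
Restricted to 10:30–16:20: 10:30–11:00, 13:55–15:20, 15:45–16:05.
Total common minutes: 30 + 85 + 20 = 135.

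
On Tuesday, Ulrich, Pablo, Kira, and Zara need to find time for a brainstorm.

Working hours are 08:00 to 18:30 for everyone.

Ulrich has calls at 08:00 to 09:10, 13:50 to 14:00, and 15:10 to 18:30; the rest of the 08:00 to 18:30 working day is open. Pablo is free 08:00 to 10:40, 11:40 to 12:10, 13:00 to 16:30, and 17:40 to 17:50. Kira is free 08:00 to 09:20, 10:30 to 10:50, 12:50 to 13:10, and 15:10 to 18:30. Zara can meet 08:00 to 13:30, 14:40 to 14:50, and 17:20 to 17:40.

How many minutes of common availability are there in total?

30 minutes

Ulrich free within 08:00–18:30: 09:10–13:50, 14:00–15:10.
Ulrich ∩ Pablo: 09:10–10:40, 11:40–12:10, 13:00–13:50, 14:00–15:10.
Ulrich ∩ Pablo ∩ Kira: 09:10–09:20, 10:30–10:40, 13:00–13:10.
Ulrich ∩ Pablo ∩ Kira ∩ Zara: 09:10–09:20, 10:30–10:40, 13:00–13:10.
Total common minutes: 10 + 10 + 10 = 30.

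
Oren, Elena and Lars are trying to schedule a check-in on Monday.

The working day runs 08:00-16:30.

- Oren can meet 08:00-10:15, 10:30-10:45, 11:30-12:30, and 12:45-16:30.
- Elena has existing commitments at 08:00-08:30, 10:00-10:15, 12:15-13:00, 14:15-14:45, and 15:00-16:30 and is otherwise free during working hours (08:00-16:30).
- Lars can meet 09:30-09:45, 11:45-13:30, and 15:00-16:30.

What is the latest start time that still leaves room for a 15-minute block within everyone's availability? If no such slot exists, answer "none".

13:15

Elena free within 08:00–16:30: 08:30–10:00, 10:15–12:15, 13:00–14:15, 14:45–15:00.
Oren ∩ Elena: 08:30–10:00, 10:30–10:45, 11:30–12:15, 13:00–14:15, 14:45–15:00.
Oren ∩ Elena ∩ Lars: 09:30–09:45, 11:45–12:15, 13:00–13:30.
Windows ≥ 15 min: 09:30–09:45, 11:45–12:15, 13:00–13:30.
Latest start in the last window 13:00–13:30 is 13:30 − 15 min = 13:15.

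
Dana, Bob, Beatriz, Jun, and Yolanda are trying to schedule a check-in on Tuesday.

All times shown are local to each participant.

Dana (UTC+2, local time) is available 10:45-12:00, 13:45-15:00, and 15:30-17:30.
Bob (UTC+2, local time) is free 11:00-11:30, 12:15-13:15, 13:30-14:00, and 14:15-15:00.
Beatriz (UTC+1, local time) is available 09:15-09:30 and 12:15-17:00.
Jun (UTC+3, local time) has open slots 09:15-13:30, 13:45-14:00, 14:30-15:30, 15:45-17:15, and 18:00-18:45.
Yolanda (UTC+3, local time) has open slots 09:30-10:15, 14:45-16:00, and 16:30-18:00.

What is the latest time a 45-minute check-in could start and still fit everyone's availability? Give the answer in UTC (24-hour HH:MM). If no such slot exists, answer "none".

none

Dana → UTC: 08:45–10:00, 11:45–13:00, 13:30–15:30.
Bob → UTC: 09:00–09:30, 10:15–11:15, 11:30–12:00, 12:15–13:00.
Beatriz → UTC: 08:15–08:30, 11:15–16:00.
Jun → UTC: 06:15–10:30, 10:45–11:00, 11:30–12:30, 12:45–14:15, 15:00–15:45.
Yolanda → UTC: 06:30–07:15, 11:45–13:00, 13:30–15:00.
Dana ∩ Bob: 09:00–09:30, 11:45–12:00, 12:15–13:00.
Dana ∩ Bob ∩ Beatriz: 11:45–12:00, 12:15–13:00.
Dana ∩ Bob ∩ Beatriz ∩ Jun: 11:45–12:00, 12:15–12:30, 12:45–13:00.
Dana ∩ Bob ∩ Beatriz ∩ Jun ∩ Yolanda: 11:45–12:00, 12:15–12:30, 12:45–13:00.
Windows ≥ 45 min: (none).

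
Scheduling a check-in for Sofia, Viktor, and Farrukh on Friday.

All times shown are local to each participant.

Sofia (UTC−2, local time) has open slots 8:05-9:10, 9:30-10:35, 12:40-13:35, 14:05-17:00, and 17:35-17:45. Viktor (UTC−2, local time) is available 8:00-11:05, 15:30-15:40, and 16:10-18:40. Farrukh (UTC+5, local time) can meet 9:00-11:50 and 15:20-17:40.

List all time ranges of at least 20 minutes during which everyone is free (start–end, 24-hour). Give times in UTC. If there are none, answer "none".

10:20–11:10, 11:30–12:35

Sofia → UTC: 10:05–11:10, 11:30–12:35, 14:40–15:35, 16:05–19:00, 19:35–19:45.
Viktor → UTC: 10:00–13:05, 17:30–17:40, 18:10–20:40.
Farrukh → UTC: 04:00–06:50, 10:20–12:40.
Sofia ∩ Viktor: 10:05–11:10, 11:30–12:35, 17:30–17:40, 18:10–19:00, 19:35–19:45.
Sofia ∩ Viktor ∩ Farrukh: 10:20–11:10, 11:30–12:35.
Windows ≥ 20 min: 10:20–11:10, 11:30–12:35.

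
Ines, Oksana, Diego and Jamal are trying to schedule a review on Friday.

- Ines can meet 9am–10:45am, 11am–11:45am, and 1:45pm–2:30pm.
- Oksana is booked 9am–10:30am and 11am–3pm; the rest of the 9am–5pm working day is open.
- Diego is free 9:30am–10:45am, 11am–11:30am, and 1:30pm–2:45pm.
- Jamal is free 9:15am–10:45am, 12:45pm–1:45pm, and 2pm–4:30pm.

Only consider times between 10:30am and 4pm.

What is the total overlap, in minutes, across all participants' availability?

15 minutes

Oksana free within 09:00–17:00: 10:30–11:00, 15:00–17:00.
Ines ∩ Oksana: 10:30–10:45.
Ines ∩ Oksana ∩ Diego: 10:30–10:45.
Ines ∩ Oksana ∩ Diego ∩ Jamal: 10:30–10:45.
Restricted to 10:30–16:00: 10:30–10:45.
Total common minutes: 15.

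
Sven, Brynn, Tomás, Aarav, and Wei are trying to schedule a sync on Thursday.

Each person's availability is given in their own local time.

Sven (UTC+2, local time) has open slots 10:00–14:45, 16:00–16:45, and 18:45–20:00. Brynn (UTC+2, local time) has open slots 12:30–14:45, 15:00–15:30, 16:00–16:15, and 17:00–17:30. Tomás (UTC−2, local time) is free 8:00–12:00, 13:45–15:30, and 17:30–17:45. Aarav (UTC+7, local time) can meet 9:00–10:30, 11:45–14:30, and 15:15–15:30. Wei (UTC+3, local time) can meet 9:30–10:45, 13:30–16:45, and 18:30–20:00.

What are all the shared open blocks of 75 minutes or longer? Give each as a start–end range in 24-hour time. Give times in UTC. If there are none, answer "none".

none

Sven → UTC: 08:00–12:45, 14:00–14:45, 16:45–18:00.
Brynn → UTC: 10:30–12:45, 13:00–13:30, 14:00–14:15, 15:00–15:30.
Tomás → UTC: 10:00–14:00, 15:45–17:30, 19:30–19:45.
Aarav → UTC: 02:00–03:30, 04:45–07:30, 08:15–08:30.
Wei → UTC: 06:30–07:45, 10:30–13:45, 15:30–17:00.
Sven ∩ Brynn: 10:30–12:45, 14:00–14:15.
Sven ∩ Brynn ∩ Tomás: 10:30–12:45.
Sven ∩ Brynn ∩ Tomás ∩ Aarav: (none).
Sven ∩ Brynn ∩ Tomás ∩ Aarav ∩ Wei: (none).
Windows ≥ 75 min: (none).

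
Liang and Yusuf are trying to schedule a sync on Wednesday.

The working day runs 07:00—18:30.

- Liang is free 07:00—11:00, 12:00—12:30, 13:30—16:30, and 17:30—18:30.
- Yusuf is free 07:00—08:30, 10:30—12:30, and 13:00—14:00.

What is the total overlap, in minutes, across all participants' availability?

Liang ∩ Yusuf: 07:00–08:30, 10:30–11:00, 12:00–12:30, 13:30–14:00.
Total common minutes: 90 + 30 + 30 + 30 = 180.

180 minutes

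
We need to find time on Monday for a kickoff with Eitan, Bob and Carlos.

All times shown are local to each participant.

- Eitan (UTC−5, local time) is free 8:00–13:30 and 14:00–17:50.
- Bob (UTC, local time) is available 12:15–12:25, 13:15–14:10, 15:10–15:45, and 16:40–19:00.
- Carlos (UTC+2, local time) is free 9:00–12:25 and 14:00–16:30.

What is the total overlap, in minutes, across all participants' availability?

Eitan → UTC: 13:00–18:30, 19:00–22:50.
Bob → UTC: 12:15–12:25, 13:15–14:10, 15:10–15:45, 16:40–19:00.
Carlos → UTC: 07:00–10:25, 12:00–14:30.
Eitan ∩ Bob: 13:15–14:10, 15:10–15:45, 16:40–18:30.
Eitan ∩ Bob ∩ Carlos: 13:15–14:10.
Total common minutes: 55.

55 minutes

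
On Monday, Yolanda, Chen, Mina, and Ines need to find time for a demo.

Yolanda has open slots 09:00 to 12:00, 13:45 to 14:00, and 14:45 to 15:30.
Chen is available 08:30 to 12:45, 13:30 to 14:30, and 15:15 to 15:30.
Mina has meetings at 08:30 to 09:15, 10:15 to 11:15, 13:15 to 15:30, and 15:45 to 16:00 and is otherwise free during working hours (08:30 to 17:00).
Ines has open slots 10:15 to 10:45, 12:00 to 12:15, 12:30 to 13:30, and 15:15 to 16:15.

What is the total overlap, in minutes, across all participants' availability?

Mina free within 08:30–17:00: 09:15–10:15, 11:15–13:15, 15:30–15:45, 16:00–17:00.
Yolanda ∩ Chen: 09:00–12:00, 13:45–14:00, 15:15–15:30.
Yolanda ∩ Chen ∩ Mina: 09:15–10:15, 11:15–12:00.
Yolanda ∩ Chen ∩ Mina ∩ Ines: (none).
Total common minutes: 0.

0 minutes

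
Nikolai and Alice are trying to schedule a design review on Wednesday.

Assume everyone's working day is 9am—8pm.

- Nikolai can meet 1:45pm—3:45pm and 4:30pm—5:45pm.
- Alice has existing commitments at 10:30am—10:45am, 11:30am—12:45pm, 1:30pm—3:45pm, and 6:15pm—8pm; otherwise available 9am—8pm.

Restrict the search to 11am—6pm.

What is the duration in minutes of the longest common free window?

75 minutes

Alice free within 09:00–20:00: 09:00–10:30, 10:45–11:30, 12:45–13:30, 15:45–18:15.
Nikolai ∩ Alice: 16:30–17:45.
Restricted to 11:00–18:00: 16:30–17:45.
Single common window of 75 minutes.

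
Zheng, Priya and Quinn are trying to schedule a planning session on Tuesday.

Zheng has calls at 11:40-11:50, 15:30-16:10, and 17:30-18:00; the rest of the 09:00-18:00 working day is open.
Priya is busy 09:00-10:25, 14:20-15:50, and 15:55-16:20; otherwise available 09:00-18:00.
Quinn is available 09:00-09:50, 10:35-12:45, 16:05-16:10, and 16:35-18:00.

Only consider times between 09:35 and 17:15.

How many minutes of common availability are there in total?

Zheng free within 09:00–18:00: 09:00–11:40, 11:50–15:30, 16:10–17:30.
Priya free within 09:00–18:00: 10:25–14:20, 15:50–15:55, 16:20–18:00.
Zheng ∩ Priya: 10:25–11:40, 11:50–14:20, 16:20–17:30.
Zheng ∩ Priya ∩ Quinn: 10:35–11:40, 11:50–12:45, 16:35–17:30.
Restricted to 09:35–17:15: 10:35–11:40, 11:50–12:45, 16:35–17:15.
Total common minutes: 65 + 55 + 40 = 160.

160 minutes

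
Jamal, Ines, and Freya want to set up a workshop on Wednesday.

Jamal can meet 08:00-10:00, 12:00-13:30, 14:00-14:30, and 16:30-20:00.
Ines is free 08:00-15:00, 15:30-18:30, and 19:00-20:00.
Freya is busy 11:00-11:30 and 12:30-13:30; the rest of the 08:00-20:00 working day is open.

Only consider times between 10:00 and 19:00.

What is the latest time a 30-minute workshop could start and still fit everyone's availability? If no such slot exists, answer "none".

Freya free within 08:00–20:00: 08:00–11:00, 11:30–12:30, 13:30–20:00.
Jamal ∩ Ines: 08:00–10:00, 12:00–13:30, 14:00–14:30, 16:30–18:30, 19:00–20:00.
Jamal ∩ Ines ∩ Freya: 08:00–10:00, 12:00–12:30, 14:00–14:30, 16:30–18:30, 19:00–20:00.
Restricted to 10:00–19:00: 12:00–12:30, 14:00–14:30, 16:30–18:30.
Windows ≥ 30 min: 12:00–12:30, 14:00–14:30, 16:30–18:30.
Latest start in the last window 16:30–18:30 is 18:30 − 30 min = 18:00.

18:00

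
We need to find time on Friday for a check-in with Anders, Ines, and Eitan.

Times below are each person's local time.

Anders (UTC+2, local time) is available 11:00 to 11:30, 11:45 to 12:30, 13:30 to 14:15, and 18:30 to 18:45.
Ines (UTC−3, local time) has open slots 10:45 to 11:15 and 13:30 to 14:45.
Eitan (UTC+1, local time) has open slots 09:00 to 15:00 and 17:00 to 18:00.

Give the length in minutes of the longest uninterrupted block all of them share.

15 minutes

Anders → UTC: 09:00–09:30, 09:45–10:30, 11:30–12:15, 16:30–16:45.
Ines → UTC: 13:45–14:15, 16:30–17:45.
Eitan → UTC: 08:00–14:00, 16:00–17:00.
Anders ∩ Ines: 16:30–16:45.
Anders ∩ Ines ∩ Eitan: 16:30–16:45.
Single common window of 15 minutes.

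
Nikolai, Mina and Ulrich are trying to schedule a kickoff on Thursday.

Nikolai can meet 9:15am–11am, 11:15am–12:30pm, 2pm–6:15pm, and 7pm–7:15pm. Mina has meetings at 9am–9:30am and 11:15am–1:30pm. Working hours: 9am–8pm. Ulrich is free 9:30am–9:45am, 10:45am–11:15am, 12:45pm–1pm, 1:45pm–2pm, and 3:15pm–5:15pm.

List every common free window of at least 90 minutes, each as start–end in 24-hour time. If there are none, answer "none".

Mina free within 09:00–20:00: 09:30–11:15, 13:30–20:00.
Nikolai ∩ Mina: 09:30–11:00, 14:00–18:15, 19:00–19:15.
Nikolai ∩ Mina ∩ Ulrich: 09:30–09:45, 10:45–11:00, 15:15–17:15.
Windows ≥ 90 min: 15:15–17:15.

15:15–17:15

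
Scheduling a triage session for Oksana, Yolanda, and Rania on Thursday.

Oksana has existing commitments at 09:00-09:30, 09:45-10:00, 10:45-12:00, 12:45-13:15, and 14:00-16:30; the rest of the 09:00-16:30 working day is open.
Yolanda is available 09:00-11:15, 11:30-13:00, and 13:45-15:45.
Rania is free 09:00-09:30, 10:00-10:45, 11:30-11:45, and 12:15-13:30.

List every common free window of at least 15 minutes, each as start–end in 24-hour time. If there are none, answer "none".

Oksana free within 09:00–16:30: 09:30–09:45, 10:00–10:45, 12:00–12:45, 13:15–14:00.
Oksana ∩ Yolanda: 09:30–09:45, 10:00–10:45, 12:00–12:45, 13:45–14:00.
Oksana ∩ Yolanda ∩ Rania: 10:00–10:45, 12:15–12:45.
Windows ≥ 15 min: 10:00–10:45, 12:15–12:45.

10:00–10:45, 12:15–12:45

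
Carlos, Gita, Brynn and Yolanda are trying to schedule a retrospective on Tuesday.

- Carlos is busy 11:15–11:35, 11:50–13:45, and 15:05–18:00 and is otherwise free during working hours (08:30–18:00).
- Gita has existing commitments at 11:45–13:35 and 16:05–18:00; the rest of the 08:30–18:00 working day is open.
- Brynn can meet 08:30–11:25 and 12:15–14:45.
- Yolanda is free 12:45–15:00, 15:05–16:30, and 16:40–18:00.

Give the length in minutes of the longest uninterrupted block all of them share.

Carlos free within 08:30–18:00: 08:30–11:15, 11:35–11:50, 13:45–15:05.
Gita free within 08:30–18:00: 08:30–11:45, 13:35–16:05.
Carlos ∩ Gita: 08:30–11:15, 11:35–11:45, 13:45–15:05.
Carlos ∩ Gita ∩ Brynn: 08:30–11:15, 13:45–14:45.
Carlos ∩ Gita ∩ Brynn ∩ Yolanda: 13:45–14:45.
Single common window of 60 minutes.

60 minutes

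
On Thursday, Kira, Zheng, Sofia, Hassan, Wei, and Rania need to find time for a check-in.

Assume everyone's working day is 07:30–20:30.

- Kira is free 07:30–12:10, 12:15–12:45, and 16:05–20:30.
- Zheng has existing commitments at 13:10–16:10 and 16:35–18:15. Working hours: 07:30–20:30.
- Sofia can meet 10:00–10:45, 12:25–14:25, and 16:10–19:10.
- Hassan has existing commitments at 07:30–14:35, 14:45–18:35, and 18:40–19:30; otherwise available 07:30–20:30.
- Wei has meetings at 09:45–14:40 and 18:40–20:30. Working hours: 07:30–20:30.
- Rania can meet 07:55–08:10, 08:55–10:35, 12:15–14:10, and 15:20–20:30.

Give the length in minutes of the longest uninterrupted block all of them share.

Zheng free within 07:30–20:30: 07:30–13:10, 16:10–16:35, 18:15–20:30.
Hassan free within 07:30–20:30: 14:35–14:45, 18:35–18:40, 19:30–20:30.
Wei free within 07:30–20:30: 07:30–09:45, 14:40–18:40.
Kira ∩ Zheng: 07:30–12:10, 12:15–12:45, 16:10–16:35, 18:15–20:30.
Kira ∩ Zheng ∩ Sofia: 10:00–10:45, 12:25–12:45, 16:10–16:35, 18:15–19:10.
Kira ∩ Zheng ∩ Sofia ∩ Hassan: 18:35–18:40.
Kira ∩ Zheng ∩ Sofia ∩ Hassan ∩ Wei: 18:35–18:40.
Kira ∩ Zheng ∩ Sofia ∩ Hassan ∩ Wei ∩ Rania: 18:35–18:40.
Single common window of 5 minutes.

5 minutes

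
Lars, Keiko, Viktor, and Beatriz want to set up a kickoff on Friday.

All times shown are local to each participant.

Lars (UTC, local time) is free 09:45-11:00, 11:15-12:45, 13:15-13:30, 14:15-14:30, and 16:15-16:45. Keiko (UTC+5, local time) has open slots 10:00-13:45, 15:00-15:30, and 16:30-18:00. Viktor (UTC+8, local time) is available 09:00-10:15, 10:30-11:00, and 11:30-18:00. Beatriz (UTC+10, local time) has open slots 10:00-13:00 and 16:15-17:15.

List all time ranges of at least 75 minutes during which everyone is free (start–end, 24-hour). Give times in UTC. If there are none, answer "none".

Lars → UTC: 09:45–11:00, 11:15–12:45, 13:15–13:30, 14:15–14:30, 16:15–16:45.
Keiko → UTC: 05:00–08:45, 10:00–10:30, 11:30–13:00.
Viktor → UTC: 01:00–02:15, 02:30–03:00, 03:30–10:00.
Beatriz → UTC: 00:00–03:00, 06:15–07:15.
Lars ∩ Keiko: 10:00–10:30, 11:30–12:45.
Lars ∩ Keiko ∩ Viktor: (none).
Lars ∩ Keiko ∩ Viktor ∩ Beatriz: (none).
Windows ≥ 75 min: (none).

none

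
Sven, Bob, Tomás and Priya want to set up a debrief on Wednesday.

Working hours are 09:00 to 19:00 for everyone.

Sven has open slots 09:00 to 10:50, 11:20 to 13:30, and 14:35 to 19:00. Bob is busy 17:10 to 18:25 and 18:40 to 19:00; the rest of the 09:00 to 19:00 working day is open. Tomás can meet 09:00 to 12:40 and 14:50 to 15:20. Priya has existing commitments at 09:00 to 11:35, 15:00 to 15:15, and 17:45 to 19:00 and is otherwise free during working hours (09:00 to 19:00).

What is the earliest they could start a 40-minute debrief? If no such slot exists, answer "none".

Bob free within 09:00–19:00: 09:00–17:10, 18:25–18:40.
Priya free within 09:00–19:00: 11:35–15:00, 15:15–17:45.
Sven ∩ Bob: 09:00–10:50, 11:20–13:30, 14:35–17:10, 18:25–18:40.
Sven ∩ Bob ∩ Tomás: 09:00–10:50, 11:20–12:40, 14:50–15:20.
Sven ∩ Bob ∩ Tomás ∩ Priya: 11:35–12:40, 14:50–15:00, 15:15–15:20.
Windows ≥ 40 min: 11:35–12:40.
Earliest such window starts at 11:35.

11:35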